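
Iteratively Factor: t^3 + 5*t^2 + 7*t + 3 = (t + 1)*(t^2 + 4*t + 3) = (t + 1)^2*(t + 3)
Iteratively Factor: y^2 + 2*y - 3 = (y + 3)*(y - 1)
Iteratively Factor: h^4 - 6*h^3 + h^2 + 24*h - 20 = (h - 5)*(h^3 - h^2 - 4*h + 4) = (h - 5)*(h + 2)*(h^2 - 3*h + 2) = (h - 5)*(h - 2)*(h + 2)*(h - 1)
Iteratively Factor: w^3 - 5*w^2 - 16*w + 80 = (w - 4)*(w^2 - w - 20) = (w - 4)*(w + 4)*(w - 5)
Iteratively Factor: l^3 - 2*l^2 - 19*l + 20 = (l - 5)*(l^2 + 3*l - 4) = (l - 5)*(l - 1)*(l + 4)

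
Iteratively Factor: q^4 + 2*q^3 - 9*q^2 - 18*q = (q + 3)*(q^3 - q^2 - 6*q) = (q - 3)*(q + 3)*(q^2 + 2*q) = q*(q - 3)*(q + 3)*(q + 2)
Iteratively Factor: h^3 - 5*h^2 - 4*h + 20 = (h - 2)*(h^2 - 3*h - 10) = (h - 2)*(h + 2)*(h - 5)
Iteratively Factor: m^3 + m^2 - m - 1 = (m + 1)*(m^2 - 1) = (m + 1)^2*(m - 1)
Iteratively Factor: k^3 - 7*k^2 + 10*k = (k - 2)*(k^2 - 5*k) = k*(k - 2)*(k - 5)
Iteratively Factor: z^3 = (z)*(z^2) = z^2*(z)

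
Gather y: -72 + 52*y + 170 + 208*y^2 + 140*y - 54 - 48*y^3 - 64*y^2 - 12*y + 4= -48*y^3 + 144*y^2 + 180*y + 48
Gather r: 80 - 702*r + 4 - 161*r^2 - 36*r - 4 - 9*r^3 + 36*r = -9*r^3 - 161*r^2 - 702*r + 80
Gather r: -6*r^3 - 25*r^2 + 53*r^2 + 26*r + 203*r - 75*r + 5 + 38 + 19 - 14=-6*r^3 + 28*r^2 + 154*r + 48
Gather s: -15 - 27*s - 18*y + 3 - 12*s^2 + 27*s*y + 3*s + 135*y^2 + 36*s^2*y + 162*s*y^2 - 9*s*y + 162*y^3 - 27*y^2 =s^2*(36*y - 12) + s*(162*y^2 + 18*y - 24) + 162*y^3 + 108*y^2 - 18*y - 12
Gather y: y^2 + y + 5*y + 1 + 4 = y^2 + 6*y + 5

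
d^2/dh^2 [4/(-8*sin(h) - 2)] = 8*(4*sin(h)^2 - sin(h) - 8)/(4*sin(h) + 1)^3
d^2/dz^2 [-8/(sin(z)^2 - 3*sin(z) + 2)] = 8*(4*sin(z)^3 - 5*sin(z)^2 - 10*sin(z) + 14)/((sin(z) - 2)^3*(sin(z) - 1)^2)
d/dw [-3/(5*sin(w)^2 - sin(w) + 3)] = 3*(10*sin(w) - 1)*cos(w)/(5*sin(w)^2 - sin(w) + 3)^2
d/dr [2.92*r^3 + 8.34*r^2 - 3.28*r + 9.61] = 8.76*r^2 + 16.68*r - 3.28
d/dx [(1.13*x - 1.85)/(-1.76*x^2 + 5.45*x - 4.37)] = (1.9888*x^2 - 6.512*x + 5.1444)/(3.0976*x^4 - 19.184*x^3 + 45.0849*x^2 - 47.633*x + 19.0969)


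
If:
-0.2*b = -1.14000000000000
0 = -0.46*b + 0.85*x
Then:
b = 5.70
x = 3.08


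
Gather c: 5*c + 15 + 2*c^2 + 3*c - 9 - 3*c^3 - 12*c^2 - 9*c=-3*c^3 - 10*c^2 - c + 6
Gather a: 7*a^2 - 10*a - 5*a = 7*a^2 - 15*a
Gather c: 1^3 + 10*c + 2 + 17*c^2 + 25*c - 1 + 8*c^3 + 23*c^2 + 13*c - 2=8*c^3 + 40*c^2 + 48*c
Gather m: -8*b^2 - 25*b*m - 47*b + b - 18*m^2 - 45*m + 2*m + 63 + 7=-8*b^2 - 46*b - 18*m^2 + m*(-25*b - 43) + 70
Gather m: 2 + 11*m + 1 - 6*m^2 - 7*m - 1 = -6*m^2 + 4*m + 2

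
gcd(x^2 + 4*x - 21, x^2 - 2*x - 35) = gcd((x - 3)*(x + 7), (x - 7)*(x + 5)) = 1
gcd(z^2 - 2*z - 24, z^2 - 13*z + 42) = z - 6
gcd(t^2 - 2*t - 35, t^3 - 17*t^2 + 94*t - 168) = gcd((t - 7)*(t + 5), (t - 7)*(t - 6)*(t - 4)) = t - 7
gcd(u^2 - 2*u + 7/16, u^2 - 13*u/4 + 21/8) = u - 7/4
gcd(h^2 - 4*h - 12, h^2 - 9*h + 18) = h - 6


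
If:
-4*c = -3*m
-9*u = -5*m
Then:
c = 27*u/20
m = 9*u/5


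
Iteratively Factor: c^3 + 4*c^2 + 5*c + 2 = (c + 1)*(c^2 + 3*c + 2) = (c + 1)*(c + 2)*(c + 1)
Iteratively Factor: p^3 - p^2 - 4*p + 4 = (p - 2)*(p^2 + p - 2) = (p - 2)*(p + 2)*(p - 1)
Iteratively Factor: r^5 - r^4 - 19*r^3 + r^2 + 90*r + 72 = (r + 1)*(r^4 - 2*r^3 - 17*r^2 + 18*r + 72) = (r + 1)*(r + 2)*(r^3 - 4*r^2 - 9*r + 36) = (r + 1)*(r + 2)*(r + 3)*(r^2 - 7*r + 12) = (r - 3)*(r + 1)*(r + 2)*(r + 3)*(r - 4)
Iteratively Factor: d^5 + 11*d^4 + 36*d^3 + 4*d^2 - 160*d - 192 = (d + 4)*(d^4 + 7*d^3 + 8*d^2 - 28*d - 48) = (d - 2)*(d + 4)*(d^3 + 9*d^2 + 26*d + 24) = (d - 2)*(d + 2)*(d + 4)*(d^2 + 7*d + 12) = (d - 2)*(d + 2)*(d + 4)^2*(d + 3)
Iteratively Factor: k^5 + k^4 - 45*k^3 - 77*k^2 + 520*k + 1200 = (k + 4)*(k^4 - 3*k^3 - 33*k^2 + 55*k + 300) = (k + 4)^2*(k^3 - 7*k^2 - 5*k + 75) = (k + 3)*(k + 4)^2*(k^2 - 10*k + 25) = (k - 5)*(k + 3)*(k + 4)^2*(k - 5)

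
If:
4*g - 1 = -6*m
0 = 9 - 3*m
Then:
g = -17/4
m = 3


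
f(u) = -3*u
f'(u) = -3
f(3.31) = -9.93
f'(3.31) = -3.00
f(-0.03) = 0.09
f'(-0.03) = -3.00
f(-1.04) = 3.12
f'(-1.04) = -3.00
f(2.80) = -8.40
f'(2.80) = -3.00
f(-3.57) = 10.71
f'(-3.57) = -3.00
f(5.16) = -15.48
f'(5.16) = -3.00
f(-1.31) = 3.93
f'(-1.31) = -3.00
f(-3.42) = 10.26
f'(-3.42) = -3.00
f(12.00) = -36.00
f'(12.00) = -3.00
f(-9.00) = 27.00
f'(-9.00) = -3.00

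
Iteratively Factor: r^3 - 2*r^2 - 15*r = (r - 5)*(r^2 + 3*r) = r*(r - 5)*(r + 3)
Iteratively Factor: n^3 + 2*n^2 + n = (n + 1)*(n^2 + n) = (n + 1)^2*(n)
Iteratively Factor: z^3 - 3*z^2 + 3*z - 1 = (z - 1)*(z^2 - 2*z + 1) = (z - 1)^2*(z - 1)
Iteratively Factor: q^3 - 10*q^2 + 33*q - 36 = (q - 4)*(q^2 - 6*q + 9) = (q - 4)*(q - 3)*(q - 3)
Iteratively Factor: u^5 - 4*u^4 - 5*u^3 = (u - 5)*(u^4 + u^3) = (u - 5)*(u + 1)*(u^3) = u*(u - 5)*(u + 1)*(u^2) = u^2*(u - 5)*(u + 1)*(u)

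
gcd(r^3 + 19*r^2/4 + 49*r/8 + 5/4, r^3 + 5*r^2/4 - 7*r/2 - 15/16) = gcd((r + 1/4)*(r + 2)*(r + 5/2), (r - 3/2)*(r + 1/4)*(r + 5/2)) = r^2 + 11*r/4 + 5/8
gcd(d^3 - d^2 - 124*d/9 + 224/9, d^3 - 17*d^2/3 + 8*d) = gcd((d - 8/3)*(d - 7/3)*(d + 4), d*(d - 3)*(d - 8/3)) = d - 8/3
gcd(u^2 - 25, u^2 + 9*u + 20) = u + 5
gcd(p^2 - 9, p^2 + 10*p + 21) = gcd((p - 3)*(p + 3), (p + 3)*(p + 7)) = p + 3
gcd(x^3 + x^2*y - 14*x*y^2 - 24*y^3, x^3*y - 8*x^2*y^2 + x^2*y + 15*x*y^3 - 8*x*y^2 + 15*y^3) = 1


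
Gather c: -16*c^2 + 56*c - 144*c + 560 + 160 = -16*c^2 - 88*c + 720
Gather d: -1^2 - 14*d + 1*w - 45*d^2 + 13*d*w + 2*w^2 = -45*d^2 + d*(13*w - 14) + 2*w^2 + w - 1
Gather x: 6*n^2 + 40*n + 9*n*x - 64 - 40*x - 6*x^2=6*n^2 + 40*n - 6*x^2 + x*(9*n - 40) - 64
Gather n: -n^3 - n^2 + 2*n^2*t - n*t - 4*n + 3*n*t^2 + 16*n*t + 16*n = -n^3 + n^2*(2*t - 1) + n*(3*t^2 + 15*t + 12)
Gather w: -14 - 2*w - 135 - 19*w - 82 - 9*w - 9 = -30*w - 240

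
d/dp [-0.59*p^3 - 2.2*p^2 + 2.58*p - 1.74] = -1.77*p^2 - 4.4*p + 2.58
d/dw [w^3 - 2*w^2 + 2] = w*(3*w - 4)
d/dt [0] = 0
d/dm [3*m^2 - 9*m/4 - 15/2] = 6*m - 9/4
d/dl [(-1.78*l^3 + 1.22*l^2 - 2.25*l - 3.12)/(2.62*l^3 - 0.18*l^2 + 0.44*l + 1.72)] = (-2.876*l^4 + 10.2236*l^3 + 15.4702*l^2 + 3.0736*l - 2.4972)/(6.8644*l^6 - 0.9432*l^5 + 2.338*l^4 + 8.8544*l^3 - 0.4256*l^2 + 1.5136*l + 2.9584)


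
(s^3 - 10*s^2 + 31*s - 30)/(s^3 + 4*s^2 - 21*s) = (s^2 - 7*s + 10)/(s*(s + 7))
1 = 1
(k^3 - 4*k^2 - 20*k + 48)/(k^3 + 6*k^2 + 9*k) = (k^3 - 4*k^2 - 20*k + 48)/(k*(k^2 + 6*k + 9))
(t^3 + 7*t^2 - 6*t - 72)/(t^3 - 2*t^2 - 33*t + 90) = (t + 4)/(t - 5)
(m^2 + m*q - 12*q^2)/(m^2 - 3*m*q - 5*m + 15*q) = (m + 4*q)/(m - 5)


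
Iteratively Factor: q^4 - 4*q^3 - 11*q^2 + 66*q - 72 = (q - 3)*(q^3 - q^2 - 14*q + 24) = (q - 3)*(q + 4)*(q^2 - 5*q + 6) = (q - 3)^2*(q + 4)*(q - 2)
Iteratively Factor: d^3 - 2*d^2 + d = (d)*(d^2 - 2*d + 1) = d*(d - 1)*(d - 1)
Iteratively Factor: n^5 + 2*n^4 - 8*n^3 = (n)*(n^4 + 2*n^3 - 8*n^2) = n^2*(n^3 + 2*n^2 - 8*n) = n^2*(n - 2)*(n^2 + 4*n) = n^2*(n - 2)*(n + 4)*(n)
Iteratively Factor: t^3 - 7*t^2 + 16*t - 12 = (t - 2)*(t^2 - 5*t + 6) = (t - 2)^2*(t - 3)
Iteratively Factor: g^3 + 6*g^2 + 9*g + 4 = (g + 1)*(g^2 + 5*g + 4) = (g + 1)^2*(g + 4)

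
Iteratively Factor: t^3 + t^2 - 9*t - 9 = (t + 1)*(t^2 - 9) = (t + 1)*(t + 3)*(t - 3)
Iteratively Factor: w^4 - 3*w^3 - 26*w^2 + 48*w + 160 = (w - 4)*(w^3 + w^2 - 22*w - 40) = (w - 5)*(w - 4)*(w^2 + 6*w + 8) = (w - 5)*(w - 4)*(w + 4)*(w + 2)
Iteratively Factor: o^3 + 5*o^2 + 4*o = (o)*(o^2 + 5*o + 4) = o*(o + 1)*(o + 4)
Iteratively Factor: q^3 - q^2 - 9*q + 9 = (q - 1)*(q^2 - 9) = (q - 1)*(q + 3)*(q - 3)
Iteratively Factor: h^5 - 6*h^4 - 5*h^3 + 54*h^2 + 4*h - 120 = (h + 2)*(h^4 - 8*h^3 + 11*h^2 + 32*h - 60) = (h - 5)*(h + 2)*(h^3 - 3*h^2 - 4*h + 12) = (h - 5)*(h + 2)^2*(h^2 - 5*h + 6) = (h - 5)*(h - 2)*(h + 2)^2*(h - 3)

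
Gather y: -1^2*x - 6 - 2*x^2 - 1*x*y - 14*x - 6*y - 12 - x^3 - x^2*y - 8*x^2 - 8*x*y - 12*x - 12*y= -x^3 - 10*x^2 - 27*x + y*(-x^2 - 9*x - 18) - 18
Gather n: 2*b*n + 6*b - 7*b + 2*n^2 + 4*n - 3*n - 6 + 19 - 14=-b + 2*n^2 + n*(2*b + 1) - 1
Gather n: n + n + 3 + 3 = 2*n + 6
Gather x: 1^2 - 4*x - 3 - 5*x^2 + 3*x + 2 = -5*x^2 - x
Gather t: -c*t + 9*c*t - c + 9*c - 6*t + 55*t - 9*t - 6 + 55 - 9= 8*c + t*(8*c + 40) + 40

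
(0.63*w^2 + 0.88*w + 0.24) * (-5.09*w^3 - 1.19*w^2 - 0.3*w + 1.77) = -3.2067*w^5 - 5.2289*w^4 - 2.4578*w^3 + 0.5655*w^2 + 1.4856*w + 0.4248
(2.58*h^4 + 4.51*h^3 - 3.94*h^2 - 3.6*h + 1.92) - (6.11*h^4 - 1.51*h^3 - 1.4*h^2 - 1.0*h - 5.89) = -3.53*h^4 + 6.02*h^3 - 2.54*h^2 - 2.6*h + 7.81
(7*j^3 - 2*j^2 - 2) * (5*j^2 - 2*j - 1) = 35*j^5 - 24*j^4 - 3*j^3 - 8*j^2 + 4*j + 2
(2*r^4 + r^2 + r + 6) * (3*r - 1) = 6*r^5 - 2*r^4 + 3*r^3 + 2*r^2 + 17*r - 6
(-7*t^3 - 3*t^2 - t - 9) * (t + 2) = -7*t^4 - 17*t^3 - 7*t^2 - 11*t - 18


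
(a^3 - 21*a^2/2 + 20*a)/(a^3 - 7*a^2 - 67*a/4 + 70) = 2*a/(2*a + 7)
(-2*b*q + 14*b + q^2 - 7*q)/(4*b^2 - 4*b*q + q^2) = (q - 7)/(-2*b + q)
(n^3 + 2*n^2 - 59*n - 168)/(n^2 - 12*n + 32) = (n^2 + 10*n + 21)/(n - 4)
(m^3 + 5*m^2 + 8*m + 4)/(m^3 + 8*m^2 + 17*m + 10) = (m + 2)/(m + 5)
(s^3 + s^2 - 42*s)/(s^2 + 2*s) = (s^2 + s - 42)/(s + 2)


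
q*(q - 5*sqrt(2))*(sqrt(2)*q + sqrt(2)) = sqrt(2)*q^3 - 10*q^2 + sqrt(2)*q^2 - 10*q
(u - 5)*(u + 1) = u^2 - 4*u - 5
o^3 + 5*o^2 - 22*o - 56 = (o - 4)*(o + 2)*(o + 7)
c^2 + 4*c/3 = c*(c + 4/3)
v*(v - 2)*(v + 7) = v^3 + 5*v^2 - 14*v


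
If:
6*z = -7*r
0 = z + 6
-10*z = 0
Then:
No Solution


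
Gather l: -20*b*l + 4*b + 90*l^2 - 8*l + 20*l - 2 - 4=4*b + 90*l^2 + l*(12 - 20*b) - 6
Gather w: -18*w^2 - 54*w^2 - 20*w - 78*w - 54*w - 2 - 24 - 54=-72*w^2 - 152*w - 80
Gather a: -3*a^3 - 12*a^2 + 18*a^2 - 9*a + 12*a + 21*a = -3*a^3 + 6*a^2 + 24*a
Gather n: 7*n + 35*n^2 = 35*n^2 + 7*n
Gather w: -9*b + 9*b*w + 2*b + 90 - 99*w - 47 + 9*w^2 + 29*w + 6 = -7*b + 9*w^2 + w*(9*b - 70) + 49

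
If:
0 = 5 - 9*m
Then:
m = 5/9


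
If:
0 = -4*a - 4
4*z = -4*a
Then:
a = -1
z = 1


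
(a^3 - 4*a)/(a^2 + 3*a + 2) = a*(a - 2)/(a + 1)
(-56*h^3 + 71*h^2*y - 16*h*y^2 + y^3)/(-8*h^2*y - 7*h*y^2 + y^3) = (7*h^2 - 8*h*y + y^2)/(y*(h + y))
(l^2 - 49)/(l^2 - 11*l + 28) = (l + 7)/(l - 4)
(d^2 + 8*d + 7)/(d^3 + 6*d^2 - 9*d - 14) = 1/(d - 2)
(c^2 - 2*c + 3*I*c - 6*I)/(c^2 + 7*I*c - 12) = (c - 2)/(c + 4*I)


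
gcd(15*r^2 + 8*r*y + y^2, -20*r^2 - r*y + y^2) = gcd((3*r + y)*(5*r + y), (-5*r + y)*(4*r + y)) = 1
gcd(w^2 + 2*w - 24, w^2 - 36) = w + 6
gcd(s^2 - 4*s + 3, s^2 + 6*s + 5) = 1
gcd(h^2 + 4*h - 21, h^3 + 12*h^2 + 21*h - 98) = h + 7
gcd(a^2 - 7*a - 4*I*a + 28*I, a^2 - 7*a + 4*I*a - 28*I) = a - 7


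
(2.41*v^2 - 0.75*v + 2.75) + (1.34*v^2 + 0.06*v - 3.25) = 3.75*v^2 - 0.69*v - 0.5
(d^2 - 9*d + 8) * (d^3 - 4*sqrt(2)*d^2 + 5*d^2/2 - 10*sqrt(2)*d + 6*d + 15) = d^5 - 13*d^4/2 - 4*sqrt(2)*d^4 - 17*d^3/2 + 26*sqrt(2)*d^3 - 19*d^2 + 58*sqrt(2)*d^2 - 80*sqrt(2)*d - 87*d + 120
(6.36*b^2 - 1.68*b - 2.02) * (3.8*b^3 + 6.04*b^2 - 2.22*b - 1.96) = 24.168*b^5 + 32.0304*b^4 - 31.9424*b^3 - 20.9368*b^2 + 7.7772*b + 3.9592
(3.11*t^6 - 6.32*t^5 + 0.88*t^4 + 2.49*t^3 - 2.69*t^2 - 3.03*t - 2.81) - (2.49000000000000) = 3.11*t^6 - 6.32*t^5 + 0.88*t^4 + 2.49*t^3 - 2.69*t^2 - 3.03*t - 5.3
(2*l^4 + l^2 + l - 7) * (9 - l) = -2*l^5 + 18*l^4 - l^3 + 8*l^2 + 16*l - 63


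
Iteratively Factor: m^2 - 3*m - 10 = (m + 2)*(m - 5)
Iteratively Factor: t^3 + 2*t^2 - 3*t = (t + 3)*(t^2 - t) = t*(t + 3)*(t - 1)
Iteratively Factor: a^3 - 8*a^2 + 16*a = (a)*(a^2 - 8*a + 16) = a*(a - 4)*(a - 4)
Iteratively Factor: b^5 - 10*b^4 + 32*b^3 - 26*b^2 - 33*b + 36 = (b + 1)*(b^4 - 11*b^3 + 43*b^2 - 69*b + 36) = (b - 1)*(b + 1)*(b^3 - 10*b^2 + 33*b - 36) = (b - 3)*(b - 1)*(b + 1)*(b^2 - 7*b + 12) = (b - 3)^2*(b - 1)*(b + 1)*(b - 4)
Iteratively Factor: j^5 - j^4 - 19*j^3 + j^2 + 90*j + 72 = (j - 4)*(j^4 + 3*j^3 - 7*j^2 - 27*j - 18) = (j - 4)*(j + 2)*(j^3 + j^2 - 9*j - 9) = (j - 4)*(j - 3)*(j + 2)*(j^2 + 4*j + 3) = (j - 4)*(j - 3)*(j + 2)*(j + 3)*(j + 1)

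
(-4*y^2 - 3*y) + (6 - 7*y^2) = -11*y^2 - 3*y + 6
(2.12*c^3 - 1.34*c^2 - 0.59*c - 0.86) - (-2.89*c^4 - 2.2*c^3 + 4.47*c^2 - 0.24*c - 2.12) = 2.89*c^4 + 4.32*c^3 - 5.81*c^2 - 0.35*c + 1.26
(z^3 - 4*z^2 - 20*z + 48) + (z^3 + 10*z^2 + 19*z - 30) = 2*z^3 + 6*z^2 - z + 18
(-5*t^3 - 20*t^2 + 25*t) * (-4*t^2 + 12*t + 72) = 20*t^5 + 20*t^4 - 700*t^3 - 1140*t^2 + 1800*t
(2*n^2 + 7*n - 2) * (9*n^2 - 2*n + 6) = 18*n^4 + 59*n^3 - 20*n^2 + 46*n - 12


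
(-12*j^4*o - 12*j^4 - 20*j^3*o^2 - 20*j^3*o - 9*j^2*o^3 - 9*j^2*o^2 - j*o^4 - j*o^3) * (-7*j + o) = 84*j^5*o + 84*j^5 + 128*j^4*o^2 + 128*j^4*o + 43*j^3*o^3 + 43*j^3*o^2 - 2*j^2*o^4 - 2*j^2*o^3 - j*o^5 - j*o^4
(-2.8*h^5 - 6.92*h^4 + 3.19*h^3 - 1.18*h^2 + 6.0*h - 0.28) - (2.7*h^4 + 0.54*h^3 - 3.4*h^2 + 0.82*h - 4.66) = -2.8*h^5 - 9.62*h^4 + 2.65*h^3 + 2.22*h^2 + 5.18*h + 4.38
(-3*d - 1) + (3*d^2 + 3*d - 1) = 3*d^2 - 2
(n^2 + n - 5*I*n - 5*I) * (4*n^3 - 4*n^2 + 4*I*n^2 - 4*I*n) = 4*n^5 - 16*I*n^4 + 16*n^3 + 16*I*n^2 - 20*n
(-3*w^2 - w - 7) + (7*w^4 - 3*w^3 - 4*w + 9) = 7*w^4 - 3*w^3 - 3*w^2 - 5*w + 2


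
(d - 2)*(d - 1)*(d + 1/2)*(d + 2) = d^4 - d^3/2 - 9*d^2/2 + 2*d + 2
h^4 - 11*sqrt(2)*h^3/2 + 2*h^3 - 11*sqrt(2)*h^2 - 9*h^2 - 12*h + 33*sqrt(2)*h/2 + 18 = (h - 1)*(h + 3)*(h - 6*sqrt(2))*(h + sqrt(2)/2)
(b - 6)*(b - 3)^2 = b^3 - 12*b^2 + 45*b - 54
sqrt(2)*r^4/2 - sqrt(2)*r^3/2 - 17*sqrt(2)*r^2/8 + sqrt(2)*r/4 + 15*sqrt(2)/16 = (r - 5/2)*(r + 3/2)*(r - sqrt(2)/2)*(sqrt(2)*r/2 + 1/2)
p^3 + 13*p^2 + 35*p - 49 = (p - 1)*(p + 7)^2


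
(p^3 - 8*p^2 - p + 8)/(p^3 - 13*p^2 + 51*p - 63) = (p^3 - 8*p^2 - p + 8)/(p^3 - 13*p^2 + 51*p - 63)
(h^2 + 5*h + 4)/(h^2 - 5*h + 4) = (h^2 + 5*h + 4)/(h^2 - 5*h + 4)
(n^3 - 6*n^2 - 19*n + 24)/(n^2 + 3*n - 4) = (n^2 - 5*n - 24)/(n + 4)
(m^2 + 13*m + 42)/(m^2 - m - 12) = (m^2 + 13*m + 42)/(m^2 - m - 12)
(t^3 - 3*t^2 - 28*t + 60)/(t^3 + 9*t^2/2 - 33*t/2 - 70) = 2*(t^2 - 8*t + 12)/(2*t^2 - t - 28)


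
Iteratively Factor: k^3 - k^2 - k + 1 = (k + 1)*(k^2 - 2*k + 1) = (k - 1)*(k + 1)*(k - 1)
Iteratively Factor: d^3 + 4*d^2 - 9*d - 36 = (d - 3)*(d^2 + 7*d + 12) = (d - 3)*(d + 3)*(d + 4)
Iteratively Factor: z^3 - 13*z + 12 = (z + 4)*(z^2 - 4*z + 3) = (z - 3)*(z + 4)*(z - 1)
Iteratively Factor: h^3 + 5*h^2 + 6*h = (h + 3)*(h^2 + 2*h) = h*(h + 3)*(h + 2)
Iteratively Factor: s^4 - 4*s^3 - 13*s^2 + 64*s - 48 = (s - 3)*(s^3 - s^2 - 16*s + 16) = (s - 3)*(s - 1)*(s^2 - 16) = (s - 3)*(s - 1)*(s + 4)*(s - 4)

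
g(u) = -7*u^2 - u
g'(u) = -14*u - 1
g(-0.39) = -0.67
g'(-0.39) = 4.46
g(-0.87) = -4.43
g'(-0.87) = 11.18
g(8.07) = -463.94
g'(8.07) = -113.98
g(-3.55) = -84.67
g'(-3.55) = 48.70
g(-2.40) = -37.92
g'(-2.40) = 32.60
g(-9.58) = -632.85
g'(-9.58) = 133.12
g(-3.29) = -72.48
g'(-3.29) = 45.06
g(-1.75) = -19.69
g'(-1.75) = 23.50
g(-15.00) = -1560.00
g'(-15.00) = 209.00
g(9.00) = -576.00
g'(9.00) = -127.00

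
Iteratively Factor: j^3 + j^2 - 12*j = (j - 3)*(j^2 + 4*j) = j*(j - 3)*(j + 4)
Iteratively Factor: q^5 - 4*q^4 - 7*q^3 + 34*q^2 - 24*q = (q - 1)*(q^4 - 3*q^3 - 10*q^2 + 24*q) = (q - 2)*(q - 1)*(q^3 - q^2 - 12*q) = (q - 4)*(q - 2)*(q - 1)*(q^2 + 3*q) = (q - 4)*(q - 2)*(q - 1)*(q + 3)*(q)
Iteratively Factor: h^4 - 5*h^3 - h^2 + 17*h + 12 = (h - 4)*(h^3 - h^2 - 5*h - 3) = (h - 4)*(h + 1)*(h^2 - 2*h - 3) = (h - 4)*(h + 1)^2*(h - 3)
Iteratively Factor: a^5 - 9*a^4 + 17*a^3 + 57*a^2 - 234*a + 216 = (a - 2)*(a^4 - 7*a^3 + 3*a^2 + 63*a - 108) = (a - 3)*(a - 2)*(a^3 - 4*a^2 - 9*a + 36) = (a - 4)*(a - 3)*(a - 2)*(a^2 - 9) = (a - 4)*(a - 3)^2*(a - 2)*(a + 3)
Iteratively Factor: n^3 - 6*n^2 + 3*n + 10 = (n - 2)*(n^2 - 4*n - 5) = (n - 2)*(n + 1)*(n - 5)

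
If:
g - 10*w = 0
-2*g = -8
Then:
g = 4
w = 2/5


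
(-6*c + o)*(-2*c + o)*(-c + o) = -12*c^3 + 20*c^2*o - 9*c*o^2 + o^3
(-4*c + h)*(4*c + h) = -16*c^2 + h^2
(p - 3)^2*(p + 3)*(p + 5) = p^4 + 2*p^3 - 24*p^2 - 18*p + 135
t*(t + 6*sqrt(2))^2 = t^3 + 12*sqrt(2)*t^2 + 72*t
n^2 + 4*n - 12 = (n - 2)*(n + 6)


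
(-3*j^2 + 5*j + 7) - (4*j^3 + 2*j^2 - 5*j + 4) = -4*j^3 - 5*j^2 + 10*j + 3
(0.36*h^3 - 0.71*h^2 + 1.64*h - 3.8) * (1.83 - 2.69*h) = -0.9684*h^4 + 2.5687*h^3 - 5.7109*h^2 + 13.2232*h - 6.954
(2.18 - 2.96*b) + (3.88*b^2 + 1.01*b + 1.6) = 3.88*b^2 - 1.95*b + 3.78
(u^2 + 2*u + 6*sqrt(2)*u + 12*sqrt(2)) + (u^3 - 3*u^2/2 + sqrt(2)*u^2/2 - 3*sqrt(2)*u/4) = u^3 - u^2/2 + sqrt(2)*u^2/2 + 2*u + 21*sqrt(2)*u/4 + 12*sqrt(2)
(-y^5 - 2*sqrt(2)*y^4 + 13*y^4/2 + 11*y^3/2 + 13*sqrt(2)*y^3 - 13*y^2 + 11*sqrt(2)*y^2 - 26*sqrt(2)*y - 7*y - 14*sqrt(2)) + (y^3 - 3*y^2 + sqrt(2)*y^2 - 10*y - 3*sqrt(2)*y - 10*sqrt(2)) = -y^5 - 2*sqrt(2)*y^4 + 13*y^4/2 + 13*y^3/2 + 13*sqrt(2)*y^3 - 16*y^2 + 12*sqrt(2)*y^2 - 29*sqrt(2)*y - 17*y - 24*sqrt(2)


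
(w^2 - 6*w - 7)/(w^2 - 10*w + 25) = (w^2 - 6*w - 7)/(w^2 - 10*w + 25)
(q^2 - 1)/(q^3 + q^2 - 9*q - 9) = (q - 1)/(q^2 - 9)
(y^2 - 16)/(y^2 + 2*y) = (y^2 - 16)/(y*(y + 2))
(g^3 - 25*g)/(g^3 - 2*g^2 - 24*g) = (25 - g^2)/(-g^2 + 2*g + 24)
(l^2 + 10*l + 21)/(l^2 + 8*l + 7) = (l + 3)/(l + 1)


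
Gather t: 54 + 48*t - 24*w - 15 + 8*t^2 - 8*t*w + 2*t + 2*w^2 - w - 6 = 8*t^2 + t*(50 - 8*w) + 2*w^2 - 25*w + 33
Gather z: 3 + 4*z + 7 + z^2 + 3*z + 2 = z^2 + 7*z + 12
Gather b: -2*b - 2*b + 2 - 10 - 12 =-4*b - 20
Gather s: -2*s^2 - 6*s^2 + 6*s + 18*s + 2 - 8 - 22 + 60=-8*s^2 + 24*s + 32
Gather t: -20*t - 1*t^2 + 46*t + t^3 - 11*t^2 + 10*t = t^3 - 12*t^2 + 36*t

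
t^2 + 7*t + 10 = (t + 2)*(t + 5)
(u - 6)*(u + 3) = u^2 - 3*u - 18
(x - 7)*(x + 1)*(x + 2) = x^3 - 4*x^2 - 19*x - 14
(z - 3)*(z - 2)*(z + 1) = z^3 - 4*z^2 + z + 6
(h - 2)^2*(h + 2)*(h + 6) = h^4 + 4*h^3 - 16*h^2 - 16*h + 48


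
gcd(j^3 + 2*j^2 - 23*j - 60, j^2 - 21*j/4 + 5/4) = j - 5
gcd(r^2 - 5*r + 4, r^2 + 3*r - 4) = r - 1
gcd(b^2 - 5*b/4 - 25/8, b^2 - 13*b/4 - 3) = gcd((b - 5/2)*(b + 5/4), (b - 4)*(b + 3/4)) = 1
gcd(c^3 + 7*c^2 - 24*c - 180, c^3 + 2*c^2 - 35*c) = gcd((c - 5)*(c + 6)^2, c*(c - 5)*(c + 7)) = c - 5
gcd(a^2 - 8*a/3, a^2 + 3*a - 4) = 1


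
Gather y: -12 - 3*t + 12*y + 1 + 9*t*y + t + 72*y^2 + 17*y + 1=-2*t + 72*y^2 + y*(9*t + 29) - 10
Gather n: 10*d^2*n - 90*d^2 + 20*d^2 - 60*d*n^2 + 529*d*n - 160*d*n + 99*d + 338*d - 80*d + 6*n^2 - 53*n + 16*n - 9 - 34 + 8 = -70*d^2 + 357*d + n^2*(6 - 60*d) + n*(10*d^2 + 369*d - 37) - 35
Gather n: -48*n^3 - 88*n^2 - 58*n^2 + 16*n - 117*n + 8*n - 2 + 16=-48*n^3 - 146*n^2 - 93*n + 14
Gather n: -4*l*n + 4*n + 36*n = n*(40 - 4*l)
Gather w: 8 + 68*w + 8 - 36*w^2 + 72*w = -36*w^2 + 140*w + 16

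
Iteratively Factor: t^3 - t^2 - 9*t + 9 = (t + 3)*(t^2 - 4*t + 3) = (t - 1)*(t + 3)*(t - 3)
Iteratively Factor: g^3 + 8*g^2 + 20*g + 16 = (g + 2)*(g^2 + 6*g + 8) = (g + 2)^2*(g + 4)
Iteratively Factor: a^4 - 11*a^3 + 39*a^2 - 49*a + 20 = (a - 5)*(a^3 - 6*a^2 + 9*a - 4) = (a - 5)*(a - 1)*(a^2 - 5*a + 4) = (a - 5)*(a - 4)*(a - 1)*(a - 1)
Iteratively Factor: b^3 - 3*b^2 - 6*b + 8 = (b + 2)*(b^2 - 5*b + 4) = (b - 1)*(b + 2)*(b - 4)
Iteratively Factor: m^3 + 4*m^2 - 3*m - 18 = (m - 2)*(m^2 + 6*m + 9) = (m - 2)*(m + 3)*(m + 3)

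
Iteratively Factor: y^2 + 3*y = (y + 3)*(y)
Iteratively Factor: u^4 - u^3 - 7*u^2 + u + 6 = (u - 1)*(u^3 - 7*u - 6) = (u - 1)*(u + 2)*(u^2 - 2*u - 3) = (u - 3)*(u - 1)*(u + 2)*(u + 1)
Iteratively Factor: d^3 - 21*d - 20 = (d + 1)*(d^2 - d - 20) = (d + 1)*(d + 4)*(d - 5)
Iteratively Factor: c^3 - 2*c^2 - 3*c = (c + 1)*(c^2 - 3*c) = (c - 3)*(c + 1)*(c)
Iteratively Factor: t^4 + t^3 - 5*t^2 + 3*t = (t + 3)*(t^3 - 2*t^2 + t) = (t - 1)*(t + 3)*(t^2 - t) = t*(t - 1)*(t + 3)*(t - 1)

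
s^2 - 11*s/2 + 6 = (s - 4)*(s - 3/2)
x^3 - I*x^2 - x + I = (x - 1)*(x + 1)*(x - I)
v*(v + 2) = v^2 + 2*v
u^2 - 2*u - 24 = (u - 6)*(u + 4)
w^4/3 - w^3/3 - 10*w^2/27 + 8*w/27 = w*(w/3 + 1/3)*(w - 4/3)*(w - 2/3)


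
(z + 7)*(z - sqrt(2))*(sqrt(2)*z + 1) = sqrt(2)*z^3 - z^2 + 7*sqrt(2)*z^2 - 7*z - sqrt(2)*z - 7*sqrt(2)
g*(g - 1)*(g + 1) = g^3 - g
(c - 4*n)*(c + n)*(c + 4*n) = c^3 + c^2*n - 16*c*n^2 - 16*n^3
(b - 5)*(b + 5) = b^2 - 25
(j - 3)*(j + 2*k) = j^2 + 2*j*k - 3*j - 6*k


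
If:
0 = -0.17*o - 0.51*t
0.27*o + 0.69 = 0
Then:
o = -2.56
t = 0.85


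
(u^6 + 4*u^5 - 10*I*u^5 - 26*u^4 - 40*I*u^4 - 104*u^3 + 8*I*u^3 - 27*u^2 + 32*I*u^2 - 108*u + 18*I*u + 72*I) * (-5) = -5*u^6 - 20*u^5 + 50*I*u^5 + 130*u^4 + 200*I*u^4 + 520*u^3 - 40*I*u^3 + 135*u^2 - 160*I*u^2 + 540*u - 90*I*u - 360*I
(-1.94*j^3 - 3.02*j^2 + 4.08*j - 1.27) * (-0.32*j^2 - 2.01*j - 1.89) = 0.6208*j^5 + 4.8658*j^4 + 8.4312*j^3 - 2.0866*j^2 - 5.1585*j + 2.4003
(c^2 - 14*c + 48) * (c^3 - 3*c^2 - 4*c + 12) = c^5 - 17*c^4 + 86*c^3 - 76*c^2 - 360*c + 576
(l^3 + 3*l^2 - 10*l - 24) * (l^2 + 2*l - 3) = l^5 + 5*l^4 - 7*l^3 - 53*l^2 - 18*l + 72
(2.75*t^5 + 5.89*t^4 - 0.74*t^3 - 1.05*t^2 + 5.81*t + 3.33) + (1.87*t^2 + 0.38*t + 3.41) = 2.75*t^5 + 5.89*t^4 - 0.74*t^3 + 0.82*t^2 + 6.19*t + 6.74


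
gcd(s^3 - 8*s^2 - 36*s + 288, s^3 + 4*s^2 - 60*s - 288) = s^2 - 2*s - 48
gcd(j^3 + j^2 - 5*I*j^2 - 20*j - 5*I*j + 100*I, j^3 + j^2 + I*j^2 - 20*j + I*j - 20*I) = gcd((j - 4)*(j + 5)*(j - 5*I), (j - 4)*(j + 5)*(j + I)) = j^2 + j - 20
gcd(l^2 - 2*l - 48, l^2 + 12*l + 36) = l + 6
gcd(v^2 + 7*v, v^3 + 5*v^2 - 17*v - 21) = v + 7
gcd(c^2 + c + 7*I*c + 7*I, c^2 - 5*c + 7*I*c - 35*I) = c + 7*I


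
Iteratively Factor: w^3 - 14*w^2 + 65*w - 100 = (w - 4)*(w^2 - 10*w + 25) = (w - 5)*(w - 4)*(w - 5)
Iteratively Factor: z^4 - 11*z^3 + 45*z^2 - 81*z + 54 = (z - 3)*(z^3 - 8*z^2 + 21*z - 18) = (z - 3)*(z - 2)*(z^2 - 6*z + 9) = (z - 3)^2*(z - 2)*(z - 3)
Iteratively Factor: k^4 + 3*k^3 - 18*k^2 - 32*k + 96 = (k - 2)*(k^3 + 5*k^2 - 8*k - 48) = (k - 3)*(k - 2)*(k^2 + 8*k + 16) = (k - 3)*(k - 2)*(k + 4)*(k + 4)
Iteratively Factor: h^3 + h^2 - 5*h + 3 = (h - 1)*(h^2 + 2*h - 3) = (h - 1)^2*(h + 3)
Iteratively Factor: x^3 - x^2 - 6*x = (x - 3)*(x^2 + 2*x) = (x - 3)*(x + 2)*(x)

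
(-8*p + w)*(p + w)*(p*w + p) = -8*p^3*w - 8*p^3 - 7*p^2*w^2 - 7*p^2*w + p*w^3 + p*w^2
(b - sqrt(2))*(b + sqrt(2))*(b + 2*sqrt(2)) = b^3 + 2*sqrt(2)*b^2 - 2*b - 4*sqrt(2)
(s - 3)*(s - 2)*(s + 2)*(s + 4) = s^4 + s^3 - 16*s^2 - 4*s + 48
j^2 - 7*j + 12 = (j - 4)*(j - 3)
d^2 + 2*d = d*(d + 2)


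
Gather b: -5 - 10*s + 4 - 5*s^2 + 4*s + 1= -5*s^2 - 6*s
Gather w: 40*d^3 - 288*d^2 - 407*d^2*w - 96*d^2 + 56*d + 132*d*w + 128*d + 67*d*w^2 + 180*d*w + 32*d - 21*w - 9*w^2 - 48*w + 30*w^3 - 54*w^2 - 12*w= 40*d^3 - 384*d^2 + 216*d + 30*w^3 + w^2*(67*d - 63) + w*(-407*d^2 + 312*d - 81)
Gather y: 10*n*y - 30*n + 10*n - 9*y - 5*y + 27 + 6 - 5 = -20*n + y*(10*n - 14) + 28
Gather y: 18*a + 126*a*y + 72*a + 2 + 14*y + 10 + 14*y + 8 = 90*a + y*(126*a + 28) + 20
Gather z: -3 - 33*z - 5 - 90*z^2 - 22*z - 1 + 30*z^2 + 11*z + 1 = -60*z^2 - 44*z - 8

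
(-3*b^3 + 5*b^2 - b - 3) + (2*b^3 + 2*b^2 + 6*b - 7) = -b^3 + 7*b^2 + 5*b - 10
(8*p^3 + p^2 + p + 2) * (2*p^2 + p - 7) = 16*p^5 + 10*p^4 - 53*p^3 - 2*p^2 - 5*p - 14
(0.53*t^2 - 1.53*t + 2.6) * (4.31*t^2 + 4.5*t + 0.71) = 2.2843*t^4 - 4.2093*t^3 + 4.6973*t^2 + 10.6137*t + 1.846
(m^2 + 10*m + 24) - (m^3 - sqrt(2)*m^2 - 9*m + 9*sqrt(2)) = -m^3 + m^2 + sqrt(2)*m^2 + 19*m - 9*sqrt(2) + 24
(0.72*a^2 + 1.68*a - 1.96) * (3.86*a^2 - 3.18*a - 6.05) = 2.7792*a^4 + 4.1952*a^3 - 17.264*a^2 - 3.9312*a + 11.858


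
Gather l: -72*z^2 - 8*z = -72*z^2 - 8*z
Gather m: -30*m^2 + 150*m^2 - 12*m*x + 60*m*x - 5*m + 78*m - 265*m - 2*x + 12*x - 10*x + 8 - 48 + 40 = 120*m^2 + m*(48*x - 192)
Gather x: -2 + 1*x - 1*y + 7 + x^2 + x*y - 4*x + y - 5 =x^2 + x*(y - 3)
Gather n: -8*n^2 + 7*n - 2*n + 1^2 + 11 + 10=-8*n^2 + 5*n + 22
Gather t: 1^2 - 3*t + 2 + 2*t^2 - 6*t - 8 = 2*t^2 - 9*t - 5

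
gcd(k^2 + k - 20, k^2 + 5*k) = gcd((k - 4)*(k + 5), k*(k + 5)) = k + 5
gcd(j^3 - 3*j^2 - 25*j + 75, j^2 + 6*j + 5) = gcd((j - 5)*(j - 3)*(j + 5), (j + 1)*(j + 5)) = j + 5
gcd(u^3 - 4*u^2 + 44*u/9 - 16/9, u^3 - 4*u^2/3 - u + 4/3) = u - 4/3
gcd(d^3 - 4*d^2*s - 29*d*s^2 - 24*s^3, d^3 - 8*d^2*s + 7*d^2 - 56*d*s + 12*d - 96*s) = -d + 8*s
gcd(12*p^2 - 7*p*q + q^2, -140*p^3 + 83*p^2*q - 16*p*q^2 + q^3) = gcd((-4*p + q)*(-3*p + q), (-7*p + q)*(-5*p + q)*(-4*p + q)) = 4*p - q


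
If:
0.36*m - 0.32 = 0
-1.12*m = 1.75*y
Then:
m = 0.89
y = -0.57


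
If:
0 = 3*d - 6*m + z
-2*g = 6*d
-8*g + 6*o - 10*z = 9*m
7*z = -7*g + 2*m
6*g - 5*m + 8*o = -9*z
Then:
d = 0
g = 0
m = 0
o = 0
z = 0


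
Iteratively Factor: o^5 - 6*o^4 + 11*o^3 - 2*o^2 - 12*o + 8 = (o - 2)*(o^4 - 4*o^3 + 3*o^2 + 4*o - 4) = (o - 2)*(o + 1)*(o^3 - 5*o^2 + 8*o - 4) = (o - 2)^2*(o + 1)*(o^2 - 3*o + 2) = (o - 2)^2*(o - 1)*(o + 1)*(o - 2)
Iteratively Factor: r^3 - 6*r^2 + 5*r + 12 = (r - 4)*(r^2 - 2*r - 3) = (r - 4)*(r + 1)*(r - 3)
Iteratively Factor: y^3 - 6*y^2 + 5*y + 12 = (y - 3)*(y^2 - 3*y - 4) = (y - 3)*(y + 1)*(y - 4)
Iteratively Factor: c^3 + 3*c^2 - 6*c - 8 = (c + 4)*(c^2 - c - 2) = (c - 2)*(c + 4)*(c + 1)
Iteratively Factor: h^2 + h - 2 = (h + 2)*(h - 1)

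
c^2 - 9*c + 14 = (c - 7)*(c - 2)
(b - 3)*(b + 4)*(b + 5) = b^3 + 6*b^2 - 7*b - 60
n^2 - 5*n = n*(n - 5)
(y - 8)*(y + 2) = y^2 - 6*y - 16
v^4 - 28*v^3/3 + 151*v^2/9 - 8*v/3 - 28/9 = (v - 7)*(v - 2)*(v - 2/3)*(v + 1/3)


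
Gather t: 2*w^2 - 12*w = 2*w^2 - 12*w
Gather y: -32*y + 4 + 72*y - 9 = 40*y - 5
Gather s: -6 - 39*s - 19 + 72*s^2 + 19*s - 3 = 72*s^2 - 20*s - 28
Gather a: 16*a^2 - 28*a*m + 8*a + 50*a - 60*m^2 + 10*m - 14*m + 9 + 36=16*a^2 + a*(58 - 28*m) - 60*m^2 - 4*m + 45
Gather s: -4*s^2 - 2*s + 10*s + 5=-4*s^2 + 8*s + 5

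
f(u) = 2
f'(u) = 0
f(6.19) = 2.00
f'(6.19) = 0.00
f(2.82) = 2.00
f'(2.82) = 0.00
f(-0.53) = 2.00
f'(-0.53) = 0.00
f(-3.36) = 2.00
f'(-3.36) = 0.00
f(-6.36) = 2.00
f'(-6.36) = 0.00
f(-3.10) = 2.00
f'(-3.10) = 0.00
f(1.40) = 2.00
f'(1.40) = 0.00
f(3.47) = 2.00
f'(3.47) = 0.00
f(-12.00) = 2.00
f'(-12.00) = 0.00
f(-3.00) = 2.00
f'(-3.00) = 0.00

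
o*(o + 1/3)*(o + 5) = o^3 + 16*o^2/3 + 5*o/3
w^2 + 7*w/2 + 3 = (w + 3/2)*(w + 2)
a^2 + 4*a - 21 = (a - 3)*(a + 7)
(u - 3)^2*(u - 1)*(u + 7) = u^4 - 34*u^2 + 96*u - 63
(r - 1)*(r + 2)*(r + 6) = r^3 + 7*r^2 + 4*r - 12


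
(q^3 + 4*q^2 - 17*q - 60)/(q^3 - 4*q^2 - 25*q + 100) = (q + 3)/(q - 5)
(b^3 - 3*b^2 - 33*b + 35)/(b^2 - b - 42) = (b^2 + 4*b - 5)/(b + 6)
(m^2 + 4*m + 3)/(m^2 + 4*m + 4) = (m^2 + 4*m + 3)/(m^2 + 4*m + 4)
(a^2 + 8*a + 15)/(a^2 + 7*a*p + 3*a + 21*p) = (a + 5)/(a + 7*p)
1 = 1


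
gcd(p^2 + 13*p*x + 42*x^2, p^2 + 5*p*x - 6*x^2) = p + 6*x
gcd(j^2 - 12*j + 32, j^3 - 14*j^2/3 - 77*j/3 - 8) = j - 8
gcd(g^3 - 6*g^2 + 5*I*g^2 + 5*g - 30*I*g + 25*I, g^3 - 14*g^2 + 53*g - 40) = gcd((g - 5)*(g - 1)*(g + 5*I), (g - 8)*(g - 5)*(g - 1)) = g^2 - 6*g + 5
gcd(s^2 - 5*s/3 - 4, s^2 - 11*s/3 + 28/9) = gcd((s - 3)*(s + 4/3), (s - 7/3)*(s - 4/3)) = 1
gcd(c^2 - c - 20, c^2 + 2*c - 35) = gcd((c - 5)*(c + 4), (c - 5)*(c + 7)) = c - 5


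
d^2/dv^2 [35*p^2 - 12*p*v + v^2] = 2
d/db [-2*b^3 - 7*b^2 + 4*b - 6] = -6*b^2 - 14*b + 4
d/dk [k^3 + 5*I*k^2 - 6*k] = 3*k^2 + 10*I*k - 6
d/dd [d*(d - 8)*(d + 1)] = 3*d^2 - 14*d - 8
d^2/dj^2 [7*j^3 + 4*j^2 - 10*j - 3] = 42*j + 8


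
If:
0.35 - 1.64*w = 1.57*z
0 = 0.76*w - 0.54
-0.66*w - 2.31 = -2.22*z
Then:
No Solution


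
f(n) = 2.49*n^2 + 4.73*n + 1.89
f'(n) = 4.98*n + 4.73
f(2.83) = 35.22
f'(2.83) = 18.82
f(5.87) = 115.45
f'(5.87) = 33.96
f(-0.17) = 1.16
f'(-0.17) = 3.88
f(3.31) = 44.83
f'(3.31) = 21.21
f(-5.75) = 57.02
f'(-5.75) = -23.90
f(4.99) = 87.49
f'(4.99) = 29.58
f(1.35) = 12.81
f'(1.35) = 11.45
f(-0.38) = 0.45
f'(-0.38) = 2.84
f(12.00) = 417.21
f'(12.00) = 64.49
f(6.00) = 119.91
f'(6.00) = 34.61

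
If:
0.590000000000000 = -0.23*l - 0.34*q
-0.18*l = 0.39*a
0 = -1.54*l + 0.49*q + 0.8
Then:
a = 0.01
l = -0.03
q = -1.72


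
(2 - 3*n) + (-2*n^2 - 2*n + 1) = -2*n^2 - 5*n + 3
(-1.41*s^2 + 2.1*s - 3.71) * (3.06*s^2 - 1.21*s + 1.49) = -4.3146*s^4 + 8.1321*s^3 - 15.9945*s^2 + 7.6181*s - 5.5279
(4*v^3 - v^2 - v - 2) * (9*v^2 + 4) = 36*v^5 - 9*v^4 + 7*v^3 - 22*v^2 - 4*v - 8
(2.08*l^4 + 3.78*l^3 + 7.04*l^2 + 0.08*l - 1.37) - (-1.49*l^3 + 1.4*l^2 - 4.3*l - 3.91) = 2.08*l^4 + 5.27*l^3 + 5.64*l^2 + 4.38*l + 2.54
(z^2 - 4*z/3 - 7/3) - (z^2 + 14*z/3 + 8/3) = -6*z - 5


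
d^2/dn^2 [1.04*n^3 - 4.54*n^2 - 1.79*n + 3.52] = 6.24*n - 9.08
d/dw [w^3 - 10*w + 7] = 3*w^2 - 10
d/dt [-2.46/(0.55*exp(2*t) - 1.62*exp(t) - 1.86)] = (2.706*exp(t) - 3.9852)*exp(t)/(-0.55*exp(2*t) + 1.62*exp(t) + 1.86)^2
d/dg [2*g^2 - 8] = 4*g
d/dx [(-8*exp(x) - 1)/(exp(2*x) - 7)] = 2*(4*exp(2*x) + exp(x) + 28)*exp(x)/(exp(4*x) - 14*exp(2*x) + 49)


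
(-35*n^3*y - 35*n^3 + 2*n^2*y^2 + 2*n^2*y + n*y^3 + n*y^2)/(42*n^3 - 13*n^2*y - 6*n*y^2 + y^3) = n*(-35*n^2*y - 35*n^2 + 2*n*y^2 + 2*n*y + y^3 + y^2)/(42*n^3 - 13*n^2*y - 6*n*y^2 + y^3)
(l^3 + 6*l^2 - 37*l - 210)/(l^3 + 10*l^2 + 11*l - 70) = (l - 6)/(l - 2)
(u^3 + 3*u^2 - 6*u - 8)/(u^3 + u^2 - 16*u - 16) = (u - 2)/(u - 4)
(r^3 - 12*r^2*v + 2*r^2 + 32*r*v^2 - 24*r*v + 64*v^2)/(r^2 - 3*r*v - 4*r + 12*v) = (r^3 - 12*r^2*v + 2*r^2 + 32*r*v^2 - 24*r*v + 64*v^2)/(r^2 - 3*r*v - 4*r + 12*v)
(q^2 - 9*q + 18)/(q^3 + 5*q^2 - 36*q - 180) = (q - 3)/(q^2 + 11*q + 30)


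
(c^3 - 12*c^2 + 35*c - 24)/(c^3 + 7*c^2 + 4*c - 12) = (c^2 - 11*c + 24)/(c^2 + 8*c + 12)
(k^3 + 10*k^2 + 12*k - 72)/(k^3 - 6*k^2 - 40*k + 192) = (k^2 + 4*k - 12)/(k^2 - 12*k + 32)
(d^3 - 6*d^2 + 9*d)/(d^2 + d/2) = 2*(d^2 - 6*d + 9)/(2*d + 1)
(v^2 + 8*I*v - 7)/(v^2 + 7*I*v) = (v + I)/v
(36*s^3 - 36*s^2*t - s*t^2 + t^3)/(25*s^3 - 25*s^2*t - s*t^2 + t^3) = (36*s^2 - t^2)/(25*s^2 - t^2)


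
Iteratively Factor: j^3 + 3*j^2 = (j)*(j^2 + 3*j) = j^2*(j + 3)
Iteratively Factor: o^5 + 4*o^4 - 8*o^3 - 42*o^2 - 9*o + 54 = (o + 3)*(o^4 + o^3 - 11*o^2 - 9*o + 18) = (o - 1)*(o + 3)*(o^3 + 2*o^2 - 9*o - 18) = (o - 1)*(o + 3)^2*(o^2 - o - 6) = (o - 3)*(o - 1)*(o + 3)^2*(o + 2)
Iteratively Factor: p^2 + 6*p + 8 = (p + 2)*(p + 4)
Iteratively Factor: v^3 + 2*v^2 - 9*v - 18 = (v + 2)*(v^2 - 9) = (v + 2)*(v + 3)*(v - 3)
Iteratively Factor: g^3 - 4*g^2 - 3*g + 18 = (g + 2)*(g^2 - 6*g + 9) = (g - 3)*(g + 2)*(g - 3)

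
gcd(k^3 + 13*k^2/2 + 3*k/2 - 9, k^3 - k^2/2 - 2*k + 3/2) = k^2 + k/2 - 3/2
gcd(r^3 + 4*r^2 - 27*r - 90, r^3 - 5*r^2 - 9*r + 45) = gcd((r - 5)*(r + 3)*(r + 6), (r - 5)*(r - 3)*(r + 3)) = r^2 - 2*r - 15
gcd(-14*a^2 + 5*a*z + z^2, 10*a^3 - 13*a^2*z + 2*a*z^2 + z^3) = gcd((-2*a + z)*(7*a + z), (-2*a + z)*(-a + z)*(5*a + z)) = -2*a + z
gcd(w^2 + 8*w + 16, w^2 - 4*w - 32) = w + 4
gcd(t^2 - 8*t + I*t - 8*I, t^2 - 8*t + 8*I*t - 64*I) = t - 8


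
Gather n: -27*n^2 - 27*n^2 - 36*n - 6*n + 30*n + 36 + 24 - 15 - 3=-54*n^2 - 12*n + 42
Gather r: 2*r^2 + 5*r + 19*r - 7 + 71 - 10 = 2*r^2 + 24*r + 54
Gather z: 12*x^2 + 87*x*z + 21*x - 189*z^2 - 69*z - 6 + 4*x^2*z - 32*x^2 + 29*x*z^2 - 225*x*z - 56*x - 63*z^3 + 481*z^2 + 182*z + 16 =-20*x^2 - 35*x - 63*z^3 + z^2*(29*x + 292) + z*(4*x^2 - 138*x + 113) + 10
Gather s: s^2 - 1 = s^2 - 1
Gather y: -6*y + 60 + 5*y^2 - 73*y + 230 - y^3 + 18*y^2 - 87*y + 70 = -y^3 + 23*y^2 - 166*y + 360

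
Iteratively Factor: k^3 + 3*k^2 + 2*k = (k + 1)*(k^2 + 2*k) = (k + 1)*(k + 2)*(k)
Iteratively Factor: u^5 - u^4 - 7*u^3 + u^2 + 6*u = (u - 1)*(u^4 - 7*u^2 - 6*u) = (u - 3)*(u - 1)*(u^3 + 3*u^2 + 2*u) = (u - 3)*(u - 1)*(u + 2)*(u^2 + u) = u*(u - 3)*(u - 1)*(u + 2)*(u + 1)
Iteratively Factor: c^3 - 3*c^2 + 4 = (c - 2)*(c^2 - c - 2) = (c - 2)*(c + 1)*(c - 2)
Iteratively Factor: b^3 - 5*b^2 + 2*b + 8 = (b + 1)*(b^2 - 6*b + 8) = (b - 4)*(b + 1)*(b - 2)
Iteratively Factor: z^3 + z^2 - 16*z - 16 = (z - 4)*(z^2 + 5*z + 4) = (z - 4)*(z + 1)*(z + 4)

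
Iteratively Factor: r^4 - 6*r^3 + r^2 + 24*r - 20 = (r + 2)*(r^3 - 8*r^2 + 17*r - 10) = (r - 1)*(r + 2)*(r^2 - 7*r + 10) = (r - 2)*(r - 1)*(r + 2)*(r - 5)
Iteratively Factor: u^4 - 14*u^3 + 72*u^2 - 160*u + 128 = (u - 4)*(u^3 - 10*u^2 + 32*u - 32) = (u - 4)^2*(u^2 - 6*u + 8) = (u - 4)^3*(u - 2)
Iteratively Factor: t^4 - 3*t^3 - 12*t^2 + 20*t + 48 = (t + 2)*(t^3 - 5*t^2 - 2*t + 24) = (t - 4)*(t + 2)*(t^2 - t - 6) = (t - 4)*(t - 3)*(t + 2)*(t + 2)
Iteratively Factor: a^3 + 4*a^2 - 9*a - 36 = (a - 3)*(a^2 + 7*a + 12) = (a - 3)*(a + 3)*(a + 4)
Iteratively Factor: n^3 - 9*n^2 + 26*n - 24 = (n - 2)*(n^2 - 7*n + 12) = (n - 3)*(n - 2)*(n - 4)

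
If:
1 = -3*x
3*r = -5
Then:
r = -5/3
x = -1/3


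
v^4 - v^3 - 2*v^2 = v^2*(v - 2)*(v + 1)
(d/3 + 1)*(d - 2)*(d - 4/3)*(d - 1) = d^4/3 - 4*d^3/9 - 7*d^2/3 + 46*d/9 - 8/3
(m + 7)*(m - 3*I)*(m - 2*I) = m^3 + 7*m^2 - 5*I*m^2 - 6*m - 35*I*m - 42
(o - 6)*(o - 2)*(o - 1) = o^3 - 9*o^2 + 20*o - 12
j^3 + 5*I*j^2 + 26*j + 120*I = (j - 5*I)*(j + 4*I)*(j + 6*I)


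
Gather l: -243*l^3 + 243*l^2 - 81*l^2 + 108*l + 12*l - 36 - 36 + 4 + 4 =-243*l^3 + 162*l^2 + 120*l - 64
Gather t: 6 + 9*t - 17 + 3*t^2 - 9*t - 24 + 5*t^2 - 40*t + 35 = 8*t^2 - 40*t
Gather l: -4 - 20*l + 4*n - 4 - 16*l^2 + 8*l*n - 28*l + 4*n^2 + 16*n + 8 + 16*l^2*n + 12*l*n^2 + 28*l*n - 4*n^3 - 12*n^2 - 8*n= l^2*(16*n - 16) + l*(12*n^2 + 36*n - 48) - 4*n^3 - 8*n^2 + 12*n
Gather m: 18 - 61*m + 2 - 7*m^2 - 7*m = -7*m^2 - 68*m + 20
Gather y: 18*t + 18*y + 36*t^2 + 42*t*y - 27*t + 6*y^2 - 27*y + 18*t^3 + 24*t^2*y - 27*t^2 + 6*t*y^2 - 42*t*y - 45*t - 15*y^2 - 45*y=18*t^3 + 9*t^2 - 54*t + y^2*(6*t - 9) + y*(24*t^2 - 54)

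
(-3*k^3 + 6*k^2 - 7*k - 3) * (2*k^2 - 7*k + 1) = -6*k^5 + 33*k^4 - 59*k^3 + 49*k^2 + 14*k - 3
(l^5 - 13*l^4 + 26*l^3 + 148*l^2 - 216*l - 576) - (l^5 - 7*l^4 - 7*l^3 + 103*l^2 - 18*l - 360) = -6*l^4 + 33*l^3 + 45*l^2 - 198*l - 216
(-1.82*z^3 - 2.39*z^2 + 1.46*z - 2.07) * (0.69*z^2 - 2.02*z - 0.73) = -1.2558*z^5 + 2.0273*z^4 + 7.1638*z^3 - 2.6328*z^2 + 3.1156*z + 1.5111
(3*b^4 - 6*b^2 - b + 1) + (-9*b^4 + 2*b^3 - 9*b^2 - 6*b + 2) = -6*b^4 + 2*b^3 - 15*b^2 - 7*b + 3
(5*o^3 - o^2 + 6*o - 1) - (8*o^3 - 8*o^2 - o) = -3*o^3 + 7*o^2 + 7*o - 1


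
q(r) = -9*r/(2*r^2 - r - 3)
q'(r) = -9*r*(1 - 4*r)/(2*r^2 - r - 3)^2 - 9/(2*r^2 - r - 3)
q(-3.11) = 1.44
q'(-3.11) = 0.53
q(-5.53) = 0.78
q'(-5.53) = 0.14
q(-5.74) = 0.75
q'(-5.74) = 0.13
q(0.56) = 1.72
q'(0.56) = 3.80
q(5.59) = -0.93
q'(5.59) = 0.20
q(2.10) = -5.08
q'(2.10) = 7.69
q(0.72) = 2.42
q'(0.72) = 5.05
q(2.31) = -3.88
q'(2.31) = 4.28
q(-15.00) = 0.29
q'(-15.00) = 0.02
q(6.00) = -0.86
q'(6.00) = 0.17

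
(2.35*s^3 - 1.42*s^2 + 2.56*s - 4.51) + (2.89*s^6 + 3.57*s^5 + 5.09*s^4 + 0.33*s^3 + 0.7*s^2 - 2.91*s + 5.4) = 2.89*s^6 + 3.57*s^5 + 5.09*s^4 + 2.68*s^3 - 0.72*s^2 - 0.35*s + 0.890000000000001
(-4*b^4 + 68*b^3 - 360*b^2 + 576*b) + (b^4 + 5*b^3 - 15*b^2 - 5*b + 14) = -3*b^4 + 73*b^3 - 375*b^2 + 571*b + 14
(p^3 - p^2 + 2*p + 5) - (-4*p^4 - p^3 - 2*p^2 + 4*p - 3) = 4*p^4 + 2*p^3 + p^2 - 2*p + 8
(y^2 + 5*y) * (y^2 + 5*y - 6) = y^4 + 10*y^3 + 19*y^2 - 30*y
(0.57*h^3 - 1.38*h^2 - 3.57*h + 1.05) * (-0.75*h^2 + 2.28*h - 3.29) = -0.4275*h^5 + 2.3346*h^4 - 2.3442*h^3 - 4.3869*h^2 + 14.1393*h - 3.4545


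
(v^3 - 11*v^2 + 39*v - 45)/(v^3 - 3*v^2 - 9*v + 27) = (v - 5)/(v + 3)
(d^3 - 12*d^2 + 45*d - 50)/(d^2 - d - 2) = (d^2 - 10*d + 25)/(d + 1)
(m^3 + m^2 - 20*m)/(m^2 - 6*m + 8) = m*(m + 5)/(m - 2)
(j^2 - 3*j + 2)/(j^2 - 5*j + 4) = (j - 2)/(j - 4)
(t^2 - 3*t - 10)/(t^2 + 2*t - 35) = (t + 2)/(t + 7)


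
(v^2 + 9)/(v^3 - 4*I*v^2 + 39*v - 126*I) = (v + 3*I)/(v^2 - I*v + 42)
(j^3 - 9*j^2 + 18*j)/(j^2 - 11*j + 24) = j*(j - 6)/(j - 8)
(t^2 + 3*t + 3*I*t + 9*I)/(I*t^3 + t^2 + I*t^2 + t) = (-I*t^2 + 3*t*(1 - I) + 9)/(t*(t^2 + t*(1 - I) - I))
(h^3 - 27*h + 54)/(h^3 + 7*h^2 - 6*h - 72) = (h - 3)/(h + 4)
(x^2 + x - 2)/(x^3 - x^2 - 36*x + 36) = (x + 2)/(x^2 - 36)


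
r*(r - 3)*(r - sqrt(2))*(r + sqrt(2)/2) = r^4 - 3*r^3 - sqrt(2)*r^3/2 - r^2 + 3*sqrt(2)*r^2/2 + 3*r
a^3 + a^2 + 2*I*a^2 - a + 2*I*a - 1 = (a + 1)*(a + I)^2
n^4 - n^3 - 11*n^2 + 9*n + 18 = (n - 3)*(n - 2)*(n + 1)*(n + 3)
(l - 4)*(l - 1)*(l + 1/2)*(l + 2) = l^4 - 5*l^3/2 - 15*l^2/2 + 5*l + 4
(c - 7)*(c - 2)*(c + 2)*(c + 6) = c^4 - c^3 - 46*c^2 + 4*c + 168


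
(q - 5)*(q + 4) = q^2 - q - 20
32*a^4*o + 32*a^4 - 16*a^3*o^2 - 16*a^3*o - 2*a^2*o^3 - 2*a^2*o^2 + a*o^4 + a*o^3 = (-4*a + o)*(-2*a + o)*(4*a + o)*(a*o + a)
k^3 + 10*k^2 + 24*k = k*(k + 4)*(k + 6)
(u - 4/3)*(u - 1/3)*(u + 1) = u^3 - 2*u^2/3 - 11*u/9 + 4/9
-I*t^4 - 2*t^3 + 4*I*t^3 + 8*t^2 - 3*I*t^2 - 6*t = t*(t - 3)*(t - 2*I)*(-I*t + I)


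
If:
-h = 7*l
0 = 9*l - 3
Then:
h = -7/3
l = 1/3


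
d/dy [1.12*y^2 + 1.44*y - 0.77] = 2.24*y + 1.44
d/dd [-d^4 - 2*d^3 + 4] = d^2*(-4*d - 6)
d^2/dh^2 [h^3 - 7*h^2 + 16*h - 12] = 6*h - 14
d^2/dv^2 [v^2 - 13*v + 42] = 2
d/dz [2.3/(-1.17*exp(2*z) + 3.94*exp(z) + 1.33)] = (5.382*exp(z) - 9.062)*exp(z)/(-1.17*exp(2*z) + 3.94*exp(z) + 1.33)^2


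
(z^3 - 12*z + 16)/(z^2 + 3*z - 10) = (z^2 + 2*z - 8)/(z + 5)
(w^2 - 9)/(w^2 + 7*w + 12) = (w - 3)/(w + 4)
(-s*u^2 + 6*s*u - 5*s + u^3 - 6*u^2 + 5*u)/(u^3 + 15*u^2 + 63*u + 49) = (-s*u^2 + 6*s*u - 5*s + u^3 - 6*u^2 + 5*u)/(u^3 + 15*u^2 + 63*u + 49)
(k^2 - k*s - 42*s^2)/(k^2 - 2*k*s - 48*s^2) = (-k + 7*s)/(-k + 8*s)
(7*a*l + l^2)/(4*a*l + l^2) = (7*a + l)/(4*a + l)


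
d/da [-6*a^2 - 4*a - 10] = -12*a - 4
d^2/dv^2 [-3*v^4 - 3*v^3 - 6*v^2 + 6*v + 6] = -36*v^2 - 18*v - 12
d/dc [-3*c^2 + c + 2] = 1 - 6*c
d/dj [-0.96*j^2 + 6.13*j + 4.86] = 6.13 - 1.92*j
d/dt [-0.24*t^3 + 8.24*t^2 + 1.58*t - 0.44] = -0.72*t^2 + 16.48*t + 1.58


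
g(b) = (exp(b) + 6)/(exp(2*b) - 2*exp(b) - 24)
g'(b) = (exp(b) + 6)*(-2*exp(2*b) + 2*exp(b))/(exp(2*b) - 2*exp(b) - 24)^2 + exp(b)/(exp(2*b) - 2*exp(b) - 24)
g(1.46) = -0.73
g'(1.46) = -1.79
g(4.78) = 0.01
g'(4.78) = -0.01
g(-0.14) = -0.27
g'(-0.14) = -0.03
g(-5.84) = -0.25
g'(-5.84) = -0.00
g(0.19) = -0.29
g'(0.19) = -0.05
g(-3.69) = -0.25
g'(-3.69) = -0.00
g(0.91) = -0.37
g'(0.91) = -0.23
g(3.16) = 0.06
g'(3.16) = -0.09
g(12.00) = 0.00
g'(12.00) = 0.00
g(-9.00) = -0.25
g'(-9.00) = 0.00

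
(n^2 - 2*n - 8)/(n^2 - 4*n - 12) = (n - 4)/(n - 6)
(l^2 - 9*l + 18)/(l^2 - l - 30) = (l - 3)/(l + 5)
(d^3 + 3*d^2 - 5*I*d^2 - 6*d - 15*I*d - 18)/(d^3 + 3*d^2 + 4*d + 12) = (d - 3*I)/(d + 2*I)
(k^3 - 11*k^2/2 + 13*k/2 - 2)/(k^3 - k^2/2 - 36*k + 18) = (k^2 - 5*k + 4)/(k^2 - 36)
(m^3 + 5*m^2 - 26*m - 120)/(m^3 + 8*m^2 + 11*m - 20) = (m^2 + m - 30)/(m^2 + 4*m - 5)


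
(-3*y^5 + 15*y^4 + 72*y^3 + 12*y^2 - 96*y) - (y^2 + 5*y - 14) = -3*y^5 + 15*y^4 + 72*y^3 + 11*y^2 - 101*y + 14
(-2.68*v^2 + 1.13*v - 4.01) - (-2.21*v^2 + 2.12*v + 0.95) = -0.47*v^2 - 0.99*v - 4.96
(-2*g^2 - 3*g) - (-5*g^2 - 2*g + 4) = 3*g^2 - g - 4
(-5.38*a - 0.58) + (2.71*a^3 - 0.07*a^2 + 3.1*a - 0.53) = 2.71*a^3 - 0.07*a^2 - 2.28*a - 1.11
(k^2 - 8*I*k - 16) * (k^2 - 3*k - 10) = k^4 - 3*k^3 - 8*I*k^3 - 26*k^2 + 24*I*k^2 + 48*k + 80*I*k + 160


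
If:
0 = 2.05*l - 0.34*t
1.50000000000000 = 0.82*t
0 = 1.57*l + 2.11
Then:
No Solution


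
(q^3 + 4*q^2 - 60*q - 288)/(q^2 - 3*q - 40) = (q^2 + 12*q + 36)/(q + 5)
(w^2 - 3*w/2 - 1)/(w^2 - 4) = (w + 1/2)/(w + 2)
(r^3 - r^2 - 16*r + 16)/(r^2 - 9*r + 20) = (r^2 + 3*r - 4)/(r - 5)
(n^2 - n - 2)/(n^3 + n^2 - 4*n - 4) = 1/(n + 2)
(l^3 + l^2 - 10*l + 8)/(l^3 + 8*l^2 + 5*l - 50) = (l^2 + 3*l - 4)/(l^2 + 10*l + 25)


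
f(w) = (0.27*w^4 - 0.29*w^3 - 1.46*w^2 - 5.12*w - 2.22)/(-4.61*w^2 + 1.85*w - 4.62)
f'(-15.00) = 1.79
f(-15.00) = -13.46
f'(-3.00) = 0.32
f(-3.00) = -0.57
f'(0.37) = 1.05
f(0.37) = 0.95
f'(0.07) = 1.33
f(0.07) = 0.57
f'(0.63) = 0.47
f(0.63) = 1.15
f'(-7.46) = 0.89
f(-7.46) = -3.31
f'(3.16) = -0.45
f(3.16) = 0.34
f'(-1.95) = 0.17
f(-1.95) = -0.32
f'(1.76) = -0.41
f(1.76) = 0.94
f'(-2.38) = 0.23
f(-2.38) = -0.41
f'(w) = (9.22*w - 1.85)*(0.27*w^4 - 0.29*w^3 - 1.46*w^2 - 5.12*w - 2.22)/(-4.61*w^2 + 1.85*w - 4.62)^2 + (1.08*w^3 - 0.87*w^2 - 2.92*w - 5.12)/(-4.61*w^2 + 1.85*w - 4.62)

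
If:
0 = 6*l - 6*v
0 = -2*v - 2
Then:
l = -1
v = -1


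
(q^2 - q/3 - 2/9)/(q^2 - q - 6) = (-q^2 + q/3 + 2/9)/(-q^2 + q + 6)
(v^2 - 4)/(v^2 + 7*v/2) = 2*(v^2 - 4)/(v*(2*v + 7))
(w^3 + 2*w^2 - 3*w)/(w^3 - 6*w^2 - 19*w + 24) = w/(w - 8)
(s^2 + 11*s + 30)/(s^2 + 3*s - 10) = (s + 6)/(s - 2)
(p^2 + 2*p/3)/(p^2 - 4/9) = 3*p/(3*p - 2)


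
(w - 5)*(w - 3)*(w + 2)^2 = w^4 - 4*w^3 - 13*w^2 + 28*w + 60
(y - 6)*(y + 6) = y^2 - 36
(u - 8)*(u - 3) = u^2 - 11*u + 24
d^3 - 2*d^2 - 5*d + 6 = (d - 3)*(d - 1)*(d + 2)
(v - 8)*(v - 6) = v^2 - 14*v + 48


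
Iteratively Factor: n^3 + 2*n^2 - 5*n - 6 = (n + 3)*(n^2 - n - 2) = (n + 1)*(n + 3)*(n - 2)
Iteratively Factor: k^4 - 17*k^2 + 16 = (k + 1)*(k^3 - k^2 - 16*k + 16) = (k + 1)*(k + 4)*(k^2 - 5*k + 4) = (k - 4)*(k + 1)*(k + 4)*(k - 1)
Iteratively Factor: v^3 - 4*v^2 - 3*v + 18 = (v + 2)*(v^2 - 6*v + 9) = (v - 3)*(v + 2)*(v - 3)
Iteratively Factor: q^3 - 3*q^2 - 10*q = (q - 5)*(q^2 + 2*q) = (q - 5)*(q + 2)*(q)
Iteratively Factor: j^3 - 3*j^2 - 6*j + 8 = (j - 4)*(j^2 + j - 2) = (j - 4)*(j + 2)*(j - 1)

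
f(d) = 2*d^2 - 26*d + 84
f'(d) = 4*d - 26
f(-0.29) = 91.71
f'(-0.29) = -27.16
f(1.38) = 51.93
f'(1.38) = -20.48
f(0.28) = 76.88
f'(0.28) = -24.88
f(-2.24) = 152.28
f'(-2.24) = -34.96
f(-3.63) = 204.73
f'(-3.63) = -40.52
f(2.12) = 37.87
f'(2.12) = -17.52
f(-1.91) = 140.96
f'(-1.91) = -33.64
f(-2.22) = 151.58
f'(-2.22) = -34.88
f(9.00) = 12.00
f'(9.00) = 10.00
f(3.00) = 24.00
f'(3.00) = -14.00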